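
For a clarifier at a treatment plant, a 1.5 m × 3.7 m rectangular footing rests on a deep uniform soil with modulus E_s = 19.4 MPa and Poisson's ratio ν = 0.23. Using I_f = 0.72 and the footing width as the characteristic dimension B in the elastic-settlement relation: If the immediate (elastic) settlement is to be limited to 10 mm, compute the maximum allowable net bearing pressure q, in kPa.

E_s = 19.4 MPa = 19400 kPa.
S_e = q·B·(1−ν²)/E_s · I_f  ⇒  q = S_e·E_s / (B·(1−ν²)·I_f).
q = 0.01 × 19400 / (1.5 × 0.9471 × 0.72) = 189.7 kPa

q ≈ 190 kPa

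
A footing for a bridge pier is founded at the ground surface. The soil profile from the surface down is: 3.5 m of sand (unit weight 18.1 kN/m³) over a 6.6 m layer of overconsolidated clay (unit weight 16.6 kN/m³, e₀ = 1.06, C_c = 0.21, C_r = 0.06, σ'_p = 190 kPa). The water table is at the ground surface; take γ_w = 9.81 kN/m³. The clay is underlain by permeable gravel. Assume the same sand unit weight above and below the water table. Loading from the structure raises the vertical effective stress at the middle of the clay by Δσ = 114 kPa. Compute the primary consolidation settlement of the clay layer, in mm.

Mid-depth of clay below the ground surface: z = 3.5 + 6.6/2 = 6.8 m.
Total vertical stress at mid-clay: σ_v = 18.1×3.5 + 16.6×3.3 = 118.13 kPa.
Pore pressure: u = 9.81×(6.8 − 0) = 66.708 kPa.
Initial effective stress: σ'_0 = σ_v − u = 118.13 − 66.708 = 51.422 kPa.
Final effective stress: σ'_f = 51.422 + 114 = 165.42 kPa.
σ'_f = 165.42 ≤ σ'_p = 190 kPa, so the clay remains overconsolidated and only the recompression index applies:
S_c = C_r·H/(1+e₀)·log₁₀(σ'_f/σ'_0) = 0.06×6.6/2.06×log₁₀(165.42/51.422)
    = 0.19223 × 0.50744 = 0.09755 m

S_c ≈ 97.5 mm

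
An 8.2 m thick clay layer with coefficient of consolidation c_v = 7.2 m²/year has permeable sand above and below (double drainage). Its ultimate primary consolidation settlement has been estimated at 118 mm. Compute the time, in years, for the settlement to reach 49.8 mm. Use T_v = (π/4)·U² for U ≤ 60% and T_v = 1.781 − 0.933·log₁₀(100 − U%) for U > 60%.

t ≈ 0.327 years

Drainage path length: H_d = H/2 = 4.1 m (double drainage).
U = S(t)/S_ult = 49.8/118 = 0.422.
U ≤ 60%: T_v = (π/4)·U² = (π/4)×0.42203² = 0.13989.
t = T_v·H_d²/c_v = 0.13989×4.1²/7.2 = 0.3266 years.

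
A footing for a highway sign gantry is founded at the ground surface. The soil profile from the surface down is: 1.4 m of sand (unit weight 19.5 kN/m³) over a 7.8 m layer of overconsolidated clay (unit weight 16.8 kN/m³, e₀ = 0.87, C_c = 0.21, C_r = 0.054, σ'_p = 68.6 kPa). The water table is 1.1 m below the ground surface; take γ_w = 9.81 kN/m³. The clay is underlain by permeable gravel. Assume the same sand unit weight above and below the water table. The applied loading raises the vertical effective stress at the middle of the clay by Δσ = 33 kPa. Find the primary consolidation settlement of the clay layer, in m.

Mid-depth of clay below the ground surface: z = 1.4 + 7.8/2 = 5.3 m.
Total vertical stress at mid-clay: σ_v = 19.5×1.4 + 16.8×3.9 = 92.82 kPa.
Pore pressure: u = 9.81×(5.3 − 1.1) = 41.202 kPa.
Initial effective stress: σ'_0 = σ_v − u = 92.82 − 41.202 = 51.618 kPa.
Final effective stress: σ'_f = 51.618 + 33 = 84.618 kPa.
σ'_f = 84.618 > σ'_p = 68.6 kPa, so the stress path crosses the preconsolidation pressure — recompression up to σ'_p, then virgin compression beyond:
S_c = H/(1+e₀)·[C_r·log₁₀(σ'_p/σ'_0) + C_c·log₁₀(σ'_f/σ'_p)]
    = 7.8/1.87 × [0.054×log₁₀(68.6/51.618) + 0.21×log₁₀(84.618/68.6)]
    = 4.1711 × [0.0066702 + 0.019139] = 0.1077 m

S_c ≈ 0.108 m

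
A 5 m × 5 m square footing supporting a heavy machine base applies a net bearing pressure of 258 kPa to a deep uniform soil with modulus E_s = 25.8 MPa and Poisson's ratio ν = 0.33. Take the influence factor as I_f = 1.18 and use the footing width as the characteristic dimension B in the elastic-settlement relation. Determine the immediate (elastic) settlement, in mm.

S_e ≈ 52.6 mm

Immediate (elastic) settlement: S_e = q·B·(1−ν²)/E_s · I_f.
E_s = 25.8 MPa = 25800 kPa.
S_e = 258 × 5 × (1 − 0.33²) / 25800 × 1.18
    = 258 × 5 × 0.8911 / 25800 × 1.18
    = 0.05257 m = 52.57 mm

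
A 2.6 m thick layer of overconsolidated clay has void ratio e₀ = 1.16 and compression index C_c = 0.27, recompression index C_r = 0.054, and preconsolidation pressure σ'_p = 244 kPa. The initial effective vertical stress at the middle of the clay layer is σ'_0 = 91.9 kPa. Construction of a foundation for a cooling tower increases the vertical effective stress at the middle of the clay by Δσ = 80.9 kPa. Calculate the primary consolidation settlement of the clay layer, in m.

S_c ≈ 0.0178 m

Final effective stress: σ'_f = 91.9 + 80.9 = 172.8 kPa.
σ'_f = 172.8 ≤ σ'_p = 244 kPa, so the clay remains overconsolidated and only the recompression index applies:
S_c = C_r·H/(1+e₀)·log₁₀(σ'_f/σ'_0) = 0.054×2.6/2.16×log₁₀(172.8/91.9)
    = 0.065 × 0.27423 = 0.01782 m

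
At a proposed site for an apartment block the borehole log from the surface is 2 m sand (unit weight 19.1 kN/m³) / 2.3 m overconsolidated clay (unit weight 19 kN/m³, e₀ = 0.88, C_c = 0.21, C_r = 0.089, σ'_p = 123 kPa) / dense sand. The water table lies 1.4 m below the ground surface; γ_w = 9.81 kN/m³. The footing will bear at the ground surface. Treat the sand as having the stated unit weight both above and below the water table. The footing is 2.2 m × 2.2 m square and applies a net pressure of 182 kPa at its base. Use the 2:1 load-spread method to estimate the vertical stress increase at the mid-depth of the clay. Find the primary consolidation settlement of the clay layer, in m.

Mid-depth of clay below the ground surface: z = 2 + 2.3/2 = 3.15 m.
Total vertical stress at mid-clay: σ_v = 19.1×2 + 19×1.15 = 60.05 kPa.
Pore pressure: u = 9.81×(3.15 − 1.4) = 17.168 kPa.
Initial effective stress: σ'_0 = σ_v − u = 60.05 − 17.168 = 42.882 kPa.
Stress increase at mid-clay by the 2:1 spreading method:
Δσ = qBL/((B+z)(L+z)) = 182×2.2×2.2/((2.2+3.15)(2.2+3.15)) = 30.776 kPa
Final effective stress: σ'_f = 42.882 + 30.776 = 73.658 kPa.
σ'_f = 73.658 ≤ σ'_p = 123 kPa, so the clay remains overconsolidated and only the recompression index applies:
S_c = C_r·H/(1+e₀)·log₁₀(σ'_f/σ'_0) = 0.089×2.3/1.88×log₁₀(73.658/42.882)
    = 0.10888 × 0.23494 = 0.02558 m

S_c ≈ 0.0256 m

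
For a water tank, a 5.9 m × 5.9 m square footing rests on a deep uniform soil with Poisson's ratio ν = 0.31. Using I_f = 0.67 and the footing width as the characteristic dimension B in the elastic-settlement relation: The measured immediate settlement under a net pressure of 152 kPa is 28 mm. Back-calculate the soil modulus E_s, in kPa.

S_e = q·B·(1−ν²)/E_s · I_f  ⇒  E_s = q·B·(1−ν²)·I_f / S_e.
E_s = 152 × 5.9 × 0.9039 × 0.67 / 0.028 = 19400 kPa

E_s ≈ 19400 kPa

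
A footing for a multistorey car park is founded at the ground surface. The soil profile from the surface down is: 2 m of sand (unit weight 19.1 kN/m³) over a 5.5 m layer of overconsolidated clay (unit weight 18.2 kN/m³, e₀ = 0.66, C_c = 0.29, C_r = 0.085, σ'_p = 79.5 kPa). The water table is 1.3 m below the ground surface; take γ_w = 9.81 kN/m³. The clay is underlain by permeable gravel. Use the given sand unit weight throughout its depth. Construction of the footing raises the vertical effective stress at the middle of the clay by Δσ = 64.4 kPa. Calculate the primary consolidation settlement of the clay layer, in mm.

S_c ≈ 214 mm

Mid-depth of clay below the ground surface: z = 2 + 5.5/2 = 4.75 m.
Total vertical stress at mid-clay: σ_v = 19.1×2 + 18.2×2.75 = 88.25 kPa.
Pore pressure: u = 9.81×(4.75 − 1.3) = 33.845 kPa.
Initial effective stress: σ'_0 = σ_v − u = 88.25 − 33.845 = 54.405 kPa.
Final effective stress: σ'_f = 54.405 + 64.4 = 118.81 kPa.
σ'_f = 118.81 > σ'_p = 79.5 kPa, so the stress path crosses the preconsolidation pressure — recompression up to σ'_p, then virgin compression beyond:
S_c = H/(1+e₀)·[C_r·log₁₀(σ'_p/σ'_0) + C_c·log₁₀(σ'_f/σ'_p)]
    = 5.5/1.66 × [0.085×log₁₀(79.5/54.405) + 0.29×log₁₀(118.81/79.5)]
    = 3.3133 × [0.014002 + 0.050601] = 0.214 m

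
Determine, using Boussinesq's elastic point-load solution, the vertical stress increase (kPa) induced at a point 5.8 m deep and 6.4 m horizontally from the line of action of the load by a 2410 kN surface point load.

Boussinesq vertical stress below a point load on an elastic half-space:
Δσ_z = 3P/(2πz²) · [1 + (r/z)²]^(−5/2)
r/z = 6.4/5.8 = 1.1034; [1+(r/z)²]^(−5/2) = 0.13655.
Δσ_z = 3×2410/(2π×5.8²) × 0.13655 = 34.206 × 0.13655 = 4.671 kPa

Δσ_z ≈ 4.67 kPa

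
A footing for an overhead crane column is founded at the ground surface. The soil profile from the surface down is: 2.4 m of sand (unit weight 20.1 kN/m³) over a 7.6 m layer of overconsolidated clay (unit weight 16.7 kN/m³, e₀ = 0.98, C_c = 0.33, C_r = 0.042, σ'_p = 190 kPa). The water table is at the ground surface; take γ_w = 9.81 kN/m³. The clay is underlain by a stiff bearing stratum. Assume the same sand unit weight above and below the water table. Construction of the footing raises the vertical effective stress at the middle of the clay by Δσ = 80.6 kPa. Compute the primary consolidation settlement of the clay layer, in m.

S_c ≈ 0.0665 m

Mid-depth of clay below the ground surface: z = 2.4 + 7.6/2 = 6.2 m.
Total vertical stress at mid-clay: σ_v = 20.1×2.4 + 16.7×3.8 = 111.7 kPa.
Pore pressure: u = 9.81×(6.2 − 0) = 60.822 kPa.
Initial effective stress: σ'_0 = σ_v − u = 111.7 − 60.822 = 50.878 kPa.
Final effective stress: σ'_f = 50.878 + 80.6 = 131.48 kPa.
σ'_f = 131.48 ≤ σ'_p = 190 kPa, so the clay remains overconsolidated and only the recompression index applies:
S_c = C_r·H/(1+e₀)·log₁₀(σ'_f/σ'_0) = 0.042×7.6/1.98×log₁₀(131.48/50.878)
    = 0.16121 × 0.41233 = 0.06647 m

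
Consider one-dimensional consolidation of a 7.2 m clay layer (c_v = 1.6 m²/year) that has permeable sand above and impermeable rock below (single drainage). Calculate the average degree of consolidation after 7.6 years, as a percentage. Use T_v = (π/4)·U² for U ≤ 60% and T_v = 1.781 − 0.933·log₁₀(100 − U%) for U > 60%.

U ≈ 54.7 %

Drainage path length: H_d = H = 7.2 m (single drainage).
T_v = c_v·t/H_d² = 1.6×7.6/7.2² = 0.23457.
T_v = 0.23457 corresponds to the U ≤ 60% branch:
U = √(4T_v/π) = 0.5465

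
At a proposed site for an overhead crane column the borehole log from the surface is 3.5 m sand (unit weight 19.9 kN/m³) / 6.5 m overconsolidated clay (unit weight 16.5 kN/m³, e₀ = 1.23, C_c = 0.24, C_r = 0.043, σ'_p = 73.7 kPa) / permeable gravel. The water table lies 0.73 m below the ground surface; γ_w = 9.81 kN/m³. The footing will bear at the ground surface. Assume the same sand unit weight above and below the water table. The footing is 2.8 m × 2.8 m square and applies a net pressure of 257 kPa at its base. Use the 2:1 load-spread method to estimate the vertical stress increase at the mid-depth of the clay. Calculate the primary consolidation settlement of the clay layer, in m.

S_c ≈ 0.0555 m

Mid-depth of clay below the ground surface: z = 3.5 + 6.5/2 = 6.75 m.
Total vertical stress at mid-clay: σ_v = 19.9×3.5 + 16.5×3.25 = 123.27 kPa.
Pore pressure: u = 9.81×(6.75 − 0.73) = 59.056 kPa.
Initial effective stress: σ'_0 = σ_v − u = 123.27 − 59.056 = 64.214 kPa.
Stress increase at mid-clay by the 2:1 spreading method:
Δσ = qBL/((B+z)(L+z)) = 257×2.8×2.8/((2.8+6.75)(2.8+6.75)) = 22.092 kPa
Final effective stress: σ'_f = 64.214 + 22.092 = 86.306 kPa.
σ'_f = 86.306 > σ'_p = 73.7 kPa, so the stress path crosses the preconsolidation pressure — recompression up to σ'_p, then virgin compression beyond:
S_c = H/(1+e₀)·[C_r·log₁₀(σ'_p/σ'_0) + C_c·log₁₀(σ'_f/σ'_p)]
    = 6.5/2.23 × [0.043×log₁₀(73.7/64.214) + 0.24×log₁₀(86.306/73.7)]
    = 2.9148 × [0.002573 + 0.016458] = 0.05547 m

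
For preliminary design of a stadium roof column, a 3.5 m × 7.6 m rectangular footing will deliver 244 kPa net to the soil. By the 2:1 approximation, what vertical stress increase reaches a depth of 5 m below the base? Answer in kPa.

Δσ_z ≈ 60.6 kPa

By the 2:1 method the load spreads at 1 horizontal : 2 vertical, so at depth z the loaded area has grown by z in each plan dimension:
Δσ = qBL/((B+z)(L+z)) = 244×3.5×7.6/((3.5+5)(7.6+5)) = 60.601 kPa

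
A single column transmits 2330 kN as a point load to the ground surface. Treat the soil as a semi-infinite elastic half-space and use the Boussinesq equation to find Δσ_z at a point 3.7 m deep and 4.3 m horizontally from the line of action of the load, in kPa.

Boussinesq vertical stress below a point load on an elastic half-space:
Δσ_z = 3P/(2πz²) · [1 + (r/z)²]^(−5/2)
r/z = 4.3/3.7 = 1.1622; [1+(r/z)²]^(−5/2) = 0.11804.
Δσ_z = 3×2330/(2π×3.7²) × 0.11804 = 81.263 × 0.11804 = 9.592 kPa

Δσ_z ≈ 9.59 kPa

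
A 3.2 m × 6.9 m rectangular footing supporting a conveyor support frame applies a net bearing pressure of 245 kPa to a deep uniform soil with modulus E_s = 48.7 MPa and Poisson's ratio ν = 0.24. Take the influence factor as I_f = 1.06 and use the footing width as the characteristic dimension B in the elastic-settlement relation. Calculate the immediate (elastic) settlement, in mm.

Immediate (elastic) settlement: S_e = q·B·(1−ν²)/E_s · I_f.
E_s = 48.7 MPa = 48700 kPa.
S_e = 245 × 3.2 × (1 − 0.24²) / 48700 × 1.06
    = 245 × 3.2 × 0.9424 / 48700 × 1.06
    = 0.01608 m = 16.08 mm

S_e ≈ 16.1 mm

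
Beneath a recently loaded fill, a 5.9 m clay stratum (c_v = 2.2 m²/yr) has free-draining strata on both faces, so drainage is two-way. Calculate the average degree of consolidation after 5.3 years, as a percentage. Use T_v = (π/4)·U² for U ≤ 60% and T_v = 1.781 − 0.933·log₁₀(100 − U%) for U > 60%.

Drainage path length: H_d = H/2 = 2.95 m (double drainage).
T_v = c_v·t/H_d² = 2.2×5.3/2.95² = 1.3398.
T_v = 1.3398 corresponds to the U > 60% branch:
U = 1 − 10^((1.781 − T_v)/0.933)/100 = 0.9703

U ≈ 97 %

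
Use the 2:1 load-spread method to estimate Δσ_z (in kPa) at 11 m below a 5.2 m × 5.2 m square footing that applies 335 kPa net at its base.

By the 2:1 method the load spreads at 1 horizontal : 2 vertical, so at depth z the loaded area has grown by z in each plan dimension:
Δσ = qBL/((B+z)(L+z)) = 335×5.2×5.2/((5.2+11)(5.2+11)) = 34.516 kPa

Δσ_z ≈ 34.5 kPa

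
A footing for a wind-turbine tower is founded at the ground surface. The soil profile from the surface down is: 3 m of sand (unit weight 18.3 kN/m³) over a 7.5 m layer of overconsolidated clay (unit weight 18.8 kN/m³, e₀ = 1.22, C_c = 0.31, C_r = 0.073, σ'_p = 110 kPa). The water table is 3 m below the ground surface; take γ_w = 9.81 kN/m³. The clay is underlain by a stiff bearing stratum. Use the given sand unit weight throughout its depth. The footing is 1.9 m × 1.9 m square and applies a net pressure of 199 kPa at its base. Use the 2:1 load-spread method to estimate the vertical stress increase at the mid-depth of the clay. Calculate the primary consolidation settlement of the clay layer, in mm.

S_c ≈ 11 mm

Mid-depth of clay below the ground surface: z = 3 + 7.5/2 = 6.75 m.
Total vertical stress at mid-clay: σ_v = 18.3×3 + 18.8×3.75 = 125.4 kPa.
Pore pressure: u = 9.81×(6.75 − 3) = 36.788 kPa.
Initial effective stress: σ'_0 = σ_v − u = 125.4 − 36.788 = 88.612 kPa.
Stress increase at mid-clay by the 2:1 spreading method:
Δσ = qBL/((B+z)(L+z)) = 199×1.9×1.9/((1.9+6.75)(1.9+6.75)) = 9.6013 kPa
Final effective stress: σ'_f = 88.612 + 9.6013 = 98.213 kPa.
σ'_f = 98.213 ≤ σ'_p = 110 kPa, so the clay remains overconsolidated and only the recompression index applies:
S_c = C_r·H/(1+e₀)·log₁₀(σ'_f/σ'_0) = 0.073×7.5/2.22×log₁₀(98.213/88.612)
    = 0.24662 × 0.044676 = 0.01102 m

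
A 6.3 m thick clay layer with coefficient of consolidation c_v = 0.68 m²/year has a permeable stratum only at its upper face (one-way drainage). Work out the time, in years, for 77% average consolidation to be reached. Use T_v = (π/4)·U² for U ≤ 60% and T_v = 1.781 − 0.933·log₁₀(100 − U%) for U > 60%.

Drainage path length: H_d = H = 6.3 m (single drainage).
U > 60%: T_v = 1.781 − 0.933·log₁₀(100 − 77) = 0.51051.
t = T_v·H_d²/c_v = 0.51051×6.3²/0.68 = 29.8 years.

t ≈ 29.8 years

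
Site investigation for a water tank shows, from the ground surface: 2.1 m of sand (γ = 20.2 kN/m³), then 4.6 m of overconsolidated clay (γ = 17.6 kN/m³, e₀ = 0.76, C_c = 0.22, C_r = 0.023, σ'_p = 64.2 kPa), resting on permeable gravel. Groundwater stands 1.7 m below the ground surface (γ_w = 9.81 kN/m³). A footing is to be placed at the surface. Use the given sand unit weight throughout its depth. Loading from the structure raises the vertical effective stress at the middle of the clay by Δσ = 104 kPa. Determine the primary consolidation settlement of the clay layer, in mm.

S_c ≈ 232 mm

Mid-depth of clay below the ground surface: z = 2.1 + 4.6/2 = 4.4 m.
Total vertical stress at mid-clay: σ_v = 20.2×2.1 + 17.6×2.3 = 82.9 kPa.
Pore pressure: u = 9.81×(4.4 − 1.7) = 26.487 kPa.
Initial effective stress: σ'_0 = σ_v − u = 82.9 − 26.487 = 56.413 kPa.
Final effective stress: σ'_f = 56.413 + 104 = 160.41 kPa.
σ'_f = 160.41 > σ'_p = 64.2 kPa, so the stress path crosses the preconsolidation pressure — recompression up to σ'_p, then virgin compression beyond:
S_c = H/(1+e₀)·[C_r·log₁₀(σ'_p/σ'_0) + C_c·log₁₀(σ'_f/σ'_p)]
    = 4.6/1.76 × [0.023×log₁₀(64.2/56.413) + 0.22×log₁₀(160.41/64.2)]
    = 2.6136 × [0.0012916 + 0.087493] = 0.232 m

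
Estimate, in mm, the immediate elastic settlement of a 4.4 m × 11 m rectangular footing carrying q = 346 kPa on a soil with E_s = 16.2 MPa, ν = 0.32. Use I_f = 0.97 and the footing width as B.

S_e ≈ 81.8 mm

Immediate (elastic) settlement: S_e = q·B·(1−ν²)/E_s · I_f.
E_s = 16.2 MPa = 16200 kPa.
S_e = 346 × 4.4 × (1 − 0.32²) / 16200 × 0.97
    = 346 × 4.4 × 0.8976 / 16200 × 0.97
    = 0.08182 m = 81.82 mm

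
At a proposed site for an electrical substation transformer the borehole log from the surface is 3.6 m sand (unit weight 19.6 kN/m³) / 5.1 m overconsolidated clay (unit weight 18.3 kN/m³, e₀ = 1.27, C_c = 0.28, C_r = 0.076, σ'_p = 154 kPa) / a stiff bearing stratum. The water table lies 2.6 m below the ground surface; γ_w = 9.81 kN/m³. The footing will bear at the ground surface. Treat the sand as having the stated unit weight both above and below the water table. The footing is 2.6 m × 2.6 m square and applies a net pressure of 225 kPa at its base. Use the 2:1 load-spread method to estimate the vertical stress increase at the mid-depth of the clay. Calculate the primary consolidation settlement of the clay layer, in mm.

S_c ≈ 16 mm

Mid-depth of clay below the ground surface: z = 3.6 + 5.1/2 = 6.15 m.
Total vertical stress at mid-clay: σ_v = 19.6×3.6 + 18.3×2.55 = 117.22 kPa.
Pore pressure: u = 9.81×(6.15 − 2.6) = 34.825 kPa.
Initial effective stress: σ'_0 = σ_v − u = 117.22 − 34.825 = 82.395 kPa.
Stress increase at mid-clay by the 2:1 spreading method:
Δσ = qBL/((B+z)(L+z)) = 225×2.6×2.6/((2.6+6.15)(2.6+6.15)) = 19.866 kPa
Final effective stress: σ'_f = 82.395 + 19.866 = 102.26 kPa.
σ'_f = 102.26 ≤ σ'_p = 154 kPa, so the clay remains overconsolidated and only the recompression index applies:
S_c = C_r·H/(1+e₀)·log₁₀(σ'_f/σ'_0) = 0.076×5.1/2.27×log₁₀(102.26/82.395)
    = 0.17075 × 0.093805 = 0.01602 m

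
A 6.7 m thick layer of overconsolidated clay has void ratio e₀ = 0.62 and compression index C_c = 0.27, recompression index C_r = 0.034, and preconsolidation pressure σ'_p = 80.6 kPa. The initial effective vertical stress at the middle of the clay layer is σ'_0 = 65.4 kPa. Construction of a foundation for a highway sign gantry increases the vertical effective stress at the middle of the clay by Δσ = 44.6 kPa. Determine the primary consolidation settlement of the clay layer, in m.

Final effective stress: σ'_f = 65.4 + 44.6 = 110 kPa.
σ'_f = 110 > σ'_p = 80.6 kPa, so the stress path crosses the preconsolidation pressure — recompression up to σ'_p, then virgin compression beyond:
S_c = H/(1+e₀)·[C_r·log₁₀(σ'_p/σ'_0) + C_c·log₁₀(σ'_f/σ'_p)]
    = 6.7/1.62 × [0.034×log₁₀(80.6/65.4) + 0.27×log₁₀(110/80.6)]
    = 4.1358 × [0.0030857 + 0.036466] = 0.1636 m

S_c ≈ 0.164 m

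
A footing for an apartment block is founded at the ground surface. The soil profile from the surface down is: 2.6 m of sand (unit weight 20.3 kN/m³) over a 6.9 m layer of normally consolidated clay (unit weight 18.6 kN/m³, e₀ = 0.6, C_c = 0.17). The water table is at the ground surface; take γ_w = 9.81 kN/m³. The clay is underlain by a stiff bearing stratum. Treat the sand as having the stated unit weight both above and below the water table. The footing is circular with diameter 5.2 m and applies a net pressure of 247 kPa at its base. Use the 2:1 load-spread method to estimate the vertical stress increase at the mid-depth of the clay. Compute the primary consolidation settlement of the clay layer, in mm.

Mid-depth of clay below the ground surface: z = 2.6 + 6.9/2 = 6.05 m.
Total vertical stress at mid-clay: σ_v = 20.3×2.6 + 18.6×3.45 = 116.95 kPa.
Pore pressure: u = 9.81×(6.05 − 0) = 59.351 kPa.
Initial effective stress: σ'_0 = σ_v − u = 116.95 − 59.351 = 57.599 kPa.
Stress increase at mid-clay by the 2:1 spreading method:
Δσ ≈ qD²/(D+z)² = 247×5.2²/(5.2+6.05)² = 52.771 kPa
Final effective stress: σ'_f = σ'_0 + Δσ = 57.599 + 52.771 = 110.37 kPa.
Normally consolidated clay, so the full stress increment lies on the virgin compression line:
S_c = C_c·H/(1+e₀)·log₁₀(σ'_f/σ'_0) = 0.17×6.9/(1+0.6)×log₁₀(110.37/57.599)
    = 0.73313 × 0.28244 = 0.2071 m

S_c ≈ 207 mm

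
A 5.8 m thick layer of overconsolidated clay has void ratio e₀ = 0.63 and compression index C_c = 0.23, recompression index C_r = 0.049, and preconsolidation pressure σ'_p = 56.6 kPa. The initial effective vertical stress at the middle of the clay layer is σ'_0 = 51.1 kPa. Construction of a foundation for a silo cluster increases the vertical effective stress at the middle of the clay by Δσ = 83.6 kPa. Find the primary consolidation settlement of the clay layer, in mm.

Final effective stress: σ'_f = 51.1 + 83.6 = 134.7 kPa.
σ'_f = 134.7 > σ'_p = 56.6 kPa, so the stress path crosses the preconsolidation pressure — recompression up to σ'_p, then virgin compression beyond:
S_c = H/(1+e₀)·[C_r·log₁₀(σ'_p/σ'_0) + C_c·log₁₀(σ'_f/σ'_p)]
    = 5.8/1.63 × [0.049×log₁₀(56.6/51.1) + 0.23×log₁₀(134.7/56.6)]
    = 3.5583 × [0.0021754 + 0.086607] = 0.3159 m

S_c ≈ 316 mm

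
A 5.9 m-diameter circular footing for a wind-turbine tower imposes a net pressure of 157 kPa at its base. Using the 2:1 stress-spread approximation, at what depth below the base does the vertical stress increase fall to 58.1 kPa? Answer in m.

z ≈ 3.8 m

2:1 spreading — at depth z the loaded area has grown by z in each plan dimension:
qD²/(D+z)² = Δσ_z ⇒ z = D(√(q/Δσ_z) − 1) = 5.9×(√(157/58.1) − 1) = 3.799 m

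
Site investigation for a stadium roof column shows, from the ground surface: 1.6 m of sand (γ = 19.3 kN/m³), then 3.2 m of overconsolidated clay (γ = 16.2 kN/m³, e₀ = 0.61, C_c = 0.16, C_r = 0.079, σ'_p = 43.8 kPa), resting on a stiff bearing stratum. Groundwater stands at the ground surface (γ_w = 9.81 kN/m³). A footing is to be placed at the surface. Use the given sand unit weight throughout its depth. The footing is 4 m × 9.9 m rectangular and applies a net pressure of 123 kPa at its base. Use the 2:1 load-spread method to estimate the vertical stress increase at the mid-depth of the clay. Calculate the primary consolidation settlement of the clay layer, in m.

Mid-depth of clay below the ground surface: z = 1.6 + 3.2/2 = 3.2 m.
Total vertical stress at mid-clay: σ_v = 19.3×1.6 + 16.2×1.6 = 56.8 kPa.
Pore pressure: u = 9.81×(3.2 − 0) = 31.392 kPa.
Initial effective stress: σ'_0 = σ_v − u = 56.8 − 31.392 = 25.408 kPa.
Stress increase at mid-clay by the 2:1 spreading method:
Δσ = qBL/((B+z)(L+z)) = 123×4×9.9/((4+3.2)(9.9+3.2)) = 51.641 kPa
Final effective stress: σ'_f = 25.408 + 51.641 = 77.049 kPa.
σ'_f = 77.049 > σ'_p = 43.8 kPa, so the stress path crosses the preconsolidation pressure — recompression up to σ'_p, then virgin compression beyond:
S_c = H/(1+e₀)·[C_r·log₁₀(σ'_p/σ'_0) + C_c·log₁₀(σ'_f/σ'_p)]
    = 3.2/1.61 × [0.079×log₁₀(43.8/25.408) + 0.16×log₁₀(77.049/43.8)]
    = 1.9876 × [0.018684 + 0.039247] = 0.1151 m

S_c ≈ 0.115 m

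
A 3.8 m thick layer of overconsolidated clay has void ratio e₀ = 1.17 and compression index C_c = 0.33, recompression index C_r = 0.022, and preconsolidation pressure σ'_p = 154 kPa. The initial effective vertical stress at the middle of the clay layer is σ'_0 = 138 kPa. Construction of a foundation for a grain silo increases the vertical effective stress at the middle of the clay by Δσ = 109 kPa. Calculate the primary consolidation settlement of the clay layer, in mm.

S_c ≈ 120 mm

Final effective stress: σ'_f = 138 + 109 = 247 kPa.
σ'_f = 247 > σ'_p = 154 kPa, so the stress path crosses the preconsolidation pressure — recompression up to σ'_p, then virgin compression beyond:
S_c = H/(1+e₀)·[C_r·log₁₀(σ'_p/σ'_0) + C_c·log₁₀(σ'_f/σ'_p)]
    = 3.8/2.17 × [0.022×log₁₀(154/138) + 0.33×log₁₀(247/154)]
    = 1.7512 × [0.0010481 + 0.067708] = 0.1204 m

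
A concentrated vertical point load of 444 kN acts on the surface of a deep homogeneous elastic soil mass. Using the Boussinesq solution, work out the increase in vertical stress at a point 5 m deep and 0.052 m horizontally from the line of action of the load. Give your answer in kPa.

Boussinesq vertical stress below a point load on an elastic half-space:
Δσ_z = 3P/(2πz²) · [1 + (r/z)²]^(−5/2)
r/z = 0.052/5 = 0.0104; [1+(r/z)²]^(−5/2) = 0.99973.
Δσ_z = 3×444/(2π×5²) × 0.99973 = 8.4798 × 0.99973 = 8.478 kPa

Δσ_z ≈ 8.48 kPa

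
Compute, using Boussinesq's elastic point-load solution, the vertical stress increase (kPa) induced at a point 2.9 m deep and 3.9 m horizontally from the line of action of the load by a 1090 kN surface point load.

Boussinesq vertical stress below a point load on an elastic half-space:
Δσ_z = 3P/(2πz²) · [1 + (r/z)²]^(−5/2)
r/z = 3.9/2.9 = 1.3448; [1+(r/z)²]^(−5/2) = 0.075647.
Δσ_z = 3×1090/(2π×2.9²) × 0.075647 = 61.883 × 0.075647 = 4.681 kPa

Δσ_z ≈ 4.68 kPa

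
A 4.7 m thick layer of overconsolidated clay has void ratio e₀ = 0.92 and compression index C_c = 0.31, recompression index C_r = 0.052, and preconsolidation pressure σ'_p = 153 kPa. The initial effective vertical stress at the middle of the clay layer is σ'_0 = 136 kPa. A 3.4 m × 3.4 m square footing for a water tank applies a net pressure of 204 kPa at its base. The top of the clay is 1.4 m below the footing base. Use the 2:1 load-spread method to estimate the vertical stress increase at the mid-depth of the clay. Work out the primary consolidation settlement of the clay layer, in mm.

Mid-depth of clay below the footing base: z = 1.4 + 4.7/2 = 3.75 m.
Stress increase at mid-clay by the 2:1 spreading method:
Δσ = qBL/((B+z)(L+z)) = 204×3.4×3.4/((3.4+3.75)(3.4+3.75)) = 46.129 kPa
Final effective stress: σ'_f = 136 + 46.129 = 182.13 kPa.
σ'_f = 182.13 > σ'_p = 153 kPa, so the stress path crosses the preconsolidation pressure — recompression up to σ'_p, then virgin compression beyond:
S_c = H/(1+e₀)·[C_r·log₁₀(σ'_p/σ'_0) + C_c·log₁₀(σ'_f/σ'_p)]
    = 4.7/1.92 × [0.052×log₁₀(153/136) + 0.31×log₁₀(182.13/153)]
    = 2.4479 × [0.0026599 + 0.023464] = 0.06395 m

S_c ≈ 63.9 mm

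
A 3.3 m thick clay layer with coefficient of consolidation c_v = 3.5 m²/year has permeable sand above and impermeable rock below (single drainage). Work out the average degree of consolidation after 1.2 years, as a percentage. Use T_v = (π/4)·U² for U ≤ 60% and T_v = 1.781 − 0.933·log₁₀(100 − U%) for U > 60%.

Drainage path length: H_d = H = 3.3 m (single drainage).
T_v = c_v·t/H_d² = 3.5×1.2/3.3² = 0.38567.
T_v = 0.38567 corresponds to the U > 60% branch:
U = 1 − 10^((1.781 − T_v)/0.933)/100 = 0.687

U ≈ 68.7 %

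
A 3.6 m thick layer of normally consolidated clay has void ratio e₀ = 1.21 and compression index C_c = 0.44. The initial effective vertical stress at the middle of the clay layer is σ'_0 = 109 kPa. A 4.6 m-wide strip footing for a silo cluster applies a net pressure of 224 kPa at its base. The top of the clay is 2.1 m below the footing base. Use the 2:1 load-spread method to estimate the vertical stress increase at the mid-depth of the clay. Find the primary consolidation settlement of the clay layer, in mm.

Mid-depth of clay below the footing base: z = 2.1 + 3.6/2 = 3.9 m.
Stress increase at mid-clay by the 2:1 spreading method:
Δσ = qB/(B+z) = 224×4.6/(4.6+3.9) = 121.22 kPa
Final effective stress: σ'_f = σ'_0 + Δσ = 109 + 121.22 = 230.22 kPa.
Normally consolidated clay, so the full stress increment lies on the virgin compression line:
S_c = C_c·H/(1+e₀)·log₁₀(σ'_f/σ'_0) = 0.44×3.6/(1+1.21)×log₁₀(230.22/109)
    = 0.71674 × 0.32472 = 0.2327 m

S_c ≈ 233 mm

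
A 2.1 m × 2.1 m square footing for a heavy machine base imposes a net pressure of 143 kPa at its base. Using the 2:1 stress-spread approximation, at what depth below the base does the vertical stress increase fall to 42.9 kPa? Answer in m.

z ≈ 1.73 m

2:1 spreading — at depth z the loaded area has grown by z in each plan dimension:
qB²/(B+z)² = Δσ_z ⇒ z = B(√(q/Δσ_z) − 1) = 2.1×(√(143/42.9) − 1) = 1.734 m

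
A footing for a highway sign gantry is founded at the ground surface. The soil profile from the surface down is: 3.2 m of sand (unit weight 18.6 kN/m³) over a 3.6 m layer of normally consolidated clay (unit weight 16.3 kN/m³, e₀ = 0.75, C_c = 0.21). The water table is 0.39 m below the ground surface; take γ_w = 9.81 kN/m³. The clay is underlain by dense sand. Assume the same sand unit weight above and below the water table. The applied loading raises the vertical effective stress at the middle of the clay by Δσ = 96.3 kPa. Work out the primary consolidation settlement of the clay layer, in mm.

S_c ≈ 219 mm

Mid-depth of clay below the ground surface: z = 3.2 + 3.6/2 = 5 m.
Total vertical stress at mid-clay: σ_v = 18.6×3.2 + 16.3×1.8 = 88.86 kPa.
Pore pressure: u = 9.81×(5 − 0.39) = 45.224 kPa.
Initial effective stress: σ'_0 = σ_v − u = 88.86 − 45.224 = 43.636 kPa.
Final effective stress: σ'_f = σ'_0 + Δσ = 43.636 + 96.3 = 139.94 kPa.
Normally consolidated clay, so the full stress increment lies on the virgin compression line:
S_c = C_c·H/(1+e₀)·log₁₀(σ'_f/σ'_0) = 0.21×3.6/(1+0.75)×log₁₀(139.94/43.636)
    = 0.432 × 0.5061 = 0.2186 m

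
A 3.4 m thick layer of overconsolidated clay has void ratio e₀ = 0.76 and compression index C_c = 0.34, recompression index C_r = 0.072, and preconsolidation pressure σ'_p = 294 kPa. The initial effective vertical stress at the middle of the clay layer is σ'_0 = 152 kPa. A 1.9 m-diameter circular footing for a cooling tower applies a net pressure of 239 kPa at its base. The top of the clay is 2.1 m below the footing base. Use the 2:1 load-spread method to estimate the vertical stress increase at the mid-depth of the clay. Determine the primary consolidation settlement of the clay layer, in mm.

S_c ≈ 9.73 mm

Mid-depth of clay below the footing base: z = 2.1 + 3.4/2 = 3.8 m.
Stress increase at mid-clay by the 2:1 spreading method:
Δσ ≈ qD²/(D+z)² = 239×1.9²/(1.9+3.8)² = 26.556 kPa
Final effective stress: σ'_f = 152 + 26.556 = 178.56 kPa.
σ'_f = 178.56 ≤ σ'_p = 294 kPa, so the clay remains overconsolidated and only the recompression index applies:
S_c = C_r·H/(1+e₀)·log₁₀(σ'_f/σ'_0) = 0.072×3.4/1.76×log₁₀(178.56/152)
    = 0.13909 × 0.069941 = 0.009728 m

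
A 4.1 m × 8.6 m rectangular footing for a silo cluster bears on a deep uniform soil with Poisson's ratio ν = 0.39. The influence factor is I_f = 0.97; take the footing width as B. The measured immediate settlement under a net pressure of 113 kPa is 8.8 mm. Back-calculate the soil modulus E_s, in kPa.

S_e = q·B·(1−ν²)/E_s · I_f  ⇒  E_s = q·B·(1−ν²)·I_f / S_e.
E_s = 113 × 4.1 × 0.8479 × 0.97 / 0.0088 = 43300 kPa

E_s ≈ 43300 kPa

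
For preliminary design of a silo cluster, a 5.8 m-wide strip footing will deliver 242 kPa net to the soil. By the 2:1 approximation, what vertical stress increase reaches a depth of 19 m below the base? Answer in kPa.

By the 2:1 method the load spreads at 1 horizontal : 2 vertical, so at depth z the loaded area has grown by z in each plan dimension:
Δσ = qB/(B+z) = 242×5.8/(5.8+19) = 56.597 kPa

Δσ_z ≈ 56.6 kPa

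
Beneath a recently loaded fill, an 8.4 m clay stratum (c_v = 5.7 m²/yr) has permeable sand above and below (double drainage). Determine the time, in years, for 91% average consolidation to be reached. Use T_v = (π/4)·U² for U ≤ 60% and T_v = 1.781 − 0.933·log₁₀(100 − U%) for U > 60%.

Drainage path length: H_d = H/2 = 4.2 m (double drainage).
U > 60%: T_v = 1.781 − 0.933·log₁₀(100 − 91) = 0.89069.
t = T_v·H_d²/c_v = 0.89069×4.2²/5.7 = 2.756 years.

t ≈ 2.76 years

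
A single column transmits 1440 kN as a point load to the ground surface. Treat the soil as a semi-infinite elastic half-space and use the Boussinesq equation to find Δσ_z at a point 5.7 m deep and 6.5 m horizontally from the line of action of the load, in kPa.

Boussinesq vertical stress below a point load on an elastic half-space:
Δσ_z = 3P/(2πz²) · [1 + (r/z)²]^(−5/2)
r/z = 6.5/5.7 = 1.1404; [1+(r/z)²]^(−5/2) = 0.12459.
Δσ_z = 3×1440/(2π×5.7²) × 0.12459 = 21.162 × 0.12459 = 2.637 kPa

Δσ_z ≈ 2.64 kPa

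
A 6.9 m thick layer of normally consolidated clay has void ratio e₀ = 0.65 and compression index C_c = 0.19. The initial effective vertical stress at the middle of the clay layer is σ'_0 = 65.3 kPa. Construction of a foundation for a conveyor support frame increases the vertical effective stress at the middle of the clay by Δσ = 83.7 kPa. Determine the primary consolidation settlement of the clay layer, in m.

Final effective stress: σ'_f = σ'_0 + Δσ = 65.3 + 83.7 = 149 kPa.
Normally consolidated clay, so the full stress increment lies on the virgin compression line:
S_c = C_c·H/(1+e₀)·log₁₀(σ'_f/σ'_0) = 0.19×6.9/(1+0.65)×log₁₀(149/65.3)
    = 0.79455 × 0.35827 = 0.2847 m

S_c ≈ 0.285 m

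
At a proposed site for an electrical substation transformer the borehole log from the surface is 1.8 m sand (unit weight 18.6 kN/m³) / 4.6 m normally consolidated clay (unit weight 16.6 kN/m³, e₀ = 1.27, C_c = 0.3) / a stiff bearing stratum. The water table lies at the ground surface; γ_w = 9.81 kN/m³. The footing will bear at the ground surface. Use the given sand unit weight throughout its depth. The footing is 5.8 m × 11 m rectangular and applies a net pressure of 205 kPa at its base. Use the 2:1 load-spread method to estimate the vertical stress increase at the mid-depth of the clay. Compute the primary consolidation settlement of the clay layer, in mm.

S_c ≈ 351 mm

Mid-depth of clay below the ground surface: z = 1.8 + 4.6/2 = 4.1 m.
Total vertical stress at mid-clay: σ_v = 18.6×1.8 + 16.6×2.3 = 71.66 kPa.
Pore pressure: u = 9.81×(4.1 − 0) = 40.221 kPa.
Initial effective stress: σ'_0 = σ_v − u = 71.66 − 40.221 = 31.439 kPa.
Stress increase at mid-clay by the 2:1 spreading method:
Δσ = qBL/((B+z)(L+z)) = 205×5.8×11/((5.8+4.1)(11+4.1)) = 87.491 kPa
Final effective stress: σ'_f = σ'_0 + Δσ = 31.439 + 87.491 = 118.93 kPa.
Normally consolidated clay, so the full stress increment lies on the virgin compression line:
S_c = C_c·H/(1+e₀)·log₁₀(σ'_f/σ'_0) = 0.3×4.6/(1+1.27)×log₁₀(118.93/31.439)
    = 0.60793 × 0.57782 = 0.3513 m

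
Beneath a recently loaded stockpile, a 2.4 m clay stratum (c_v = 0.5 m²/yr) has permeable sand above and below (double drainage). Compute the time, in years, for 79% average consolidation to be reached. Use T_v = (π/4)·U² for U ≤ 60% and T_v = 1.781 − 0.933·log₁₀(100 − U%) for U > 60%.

t ≈ 1.58 years

Drainage path length: H_d = H/2 = 1.2 m (double drainage).
U > 60%: T_v = 1.781 − 0.933·log₁₀(100 − 79) = 0.54737.
t = T_v·H_d²/c_v = 0.54737×1.2²/0.5 = 1.576 years.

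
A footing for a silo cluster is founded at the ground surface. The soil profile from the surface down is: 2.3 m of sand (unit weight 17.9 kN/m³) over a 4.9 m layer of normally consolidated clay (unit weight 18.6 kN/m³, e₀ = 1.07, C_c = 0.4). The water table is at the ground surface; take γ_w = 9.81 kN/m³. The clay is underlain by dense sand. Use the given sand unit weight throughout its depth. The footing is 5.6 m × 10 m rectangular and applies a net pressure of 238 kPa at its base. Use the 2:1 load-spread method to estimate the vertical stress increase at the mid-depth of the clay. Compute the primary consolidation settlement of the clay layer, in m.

Mid-depth of clay below the ground surface: z = 2.3 + 4.9/2 = 4.75 m.
Total vertical stress at mid-clay: σ_v = 17.9×2.3 + 18.6×2.45 = 86.74 kPa.
Pore pressure: u = 9.81×(4.75 − 0) = 46.598 kPa.
Initial effective stress: σ'_0 = σ_v − u = 86.74 − 46.598 = 40.142 kPa.
Stress increase at mid-clay by the 2:1 spreading method:
Δσ = qBL/((B+z)(L+z)) = 238×5.6×10/((5.6+4.75)(10+4.75)) = 87.304 kPa
Final effective stress: σ'_f = σ'_0 + Δσ = 40.142 + 87.304 = 127.45 kPa.
Normally consolidated clay, so the full stress increment lies on the virgin compression line:
S_c = C_c·H/(1+e₀)·log₁₀(σ'_f/σ'_0) = 0.4×4.9/(1+1.07)×log₁₀(127.45/40.142)
    = 0.94686 × 0.50174 = 0.4751 m

S_c ≈ 0.475 m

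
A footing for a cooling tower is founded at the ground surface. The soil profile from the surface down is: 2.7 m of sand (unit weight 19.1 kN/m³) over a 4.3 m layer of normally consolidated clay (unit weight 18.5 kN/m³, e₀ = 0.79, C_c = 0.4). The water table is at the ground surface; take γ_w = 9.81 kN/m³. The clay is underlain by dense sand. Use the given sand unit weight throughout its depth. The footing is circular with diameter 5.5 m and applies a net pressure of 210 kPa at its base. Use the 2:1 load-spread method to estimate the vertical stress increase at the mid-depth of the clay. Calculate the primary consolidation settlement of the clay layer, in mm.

S_c ≈ 357 mm

Mid-depth of clay below the ground surface: z = 2.7 + 4.3/2 = 4.85 m.
Total vertical stress at mid-clay: σ_v = 19.1×2.7 + 18.5×2.15 = 91.345 kPa.
Pore pressure: u = 9.81×(4.85 − 0) = 47.578 kPa.
Initial effective stress: σ'_0 = σ_v − u = 91.345 − 47.578 = 43.767 kPa.
Stress increase at mid-clay by the 2:1 spreading method:
Δσ ≈ qD²/(D+z)² = 210×5.5²/(5.5+4.85)² = 59.301 kPa
Final effective stress: σ'_f = σ'_0 + Δσ = 43.767 + 59.301 = 103.07 kPa.
Normally consolidated clay, so the full stress increment lies on the virgin compression line:
S_c = C_c·H/(1+e₀)·log₁₀(σ'_f/σ'_0) = 0.4×4.3/(1+0.79)×log₁₀(103.07/43.767)
    = 0.96089 × 0.37199 = 0.3574 m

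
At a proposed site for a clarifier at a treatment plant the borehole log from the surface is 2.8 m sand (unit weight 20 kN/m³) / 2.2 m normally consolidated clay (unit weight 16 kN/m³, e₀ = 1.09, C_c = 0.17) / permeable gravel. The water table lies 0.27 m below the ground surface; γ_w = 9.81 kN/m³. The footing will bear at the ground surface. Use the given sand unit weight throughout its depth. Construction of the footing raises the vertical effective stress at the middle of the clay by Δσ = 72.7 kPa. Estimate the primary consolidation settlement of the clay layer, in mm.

Mid-depth of clay below the ground surface: z = 2.8 + 2.2/2 = 3.9 m.
Total vertical stress at mid-clay: σ_v = 20×2.8 + 16×1.1 = 73.6 kPa.
Pore pressure: u = 9.81×(3.9 − 0.27) = 35.61 kPa.
Initial effective stress: σ'_0 = σ_v − u = 73.6 − 35.61 = 37.99 kPa.
Final effective stress: σ'_f = σ'_0 + Δσ = 37.99 + 72.7 = 110.69 kPa.
Normally consolidated clay, so the full stress increment lies on the virgin compression line:
S_c = C_c·H/(1+e₀)·log₁₀(σ'_f/σ'_0) = 0.17×2.2/(1+1.09)×log₁₀(110.69/37.99)
    = 0.17895 × 0.46444 = 0.08311 m

S_c ≈ 83.1 mm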